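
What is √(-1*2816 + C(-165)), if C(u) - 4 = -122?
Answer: 3*I*√326 ≈ 54.166*I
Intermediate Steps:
C(u) = -118 (C(u) = 4 - 122 = -118)
√(-1*2816 + C(-165)) = √(-1*2816 - 118) = √(-2816 - 118) = √(-2934) = 3*I*√326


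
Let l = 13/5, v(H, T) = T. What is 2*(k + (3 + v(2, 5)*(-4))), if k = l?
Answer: -144/5 ≈ -28.800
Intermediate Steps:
l = 13/5 (l = 13*(⅕) = 13/5 ≈ 2.6000)
k = 13/5 ≈ 2.6000
2*(k + (3 + v(2, 5)*(-4))) = 2*(13/5 + (3 + 5*(-4))) = 2*(13/5 + (3 - 20)) = 2*(13/5 - 17) = 2*(-72/5) = -144/5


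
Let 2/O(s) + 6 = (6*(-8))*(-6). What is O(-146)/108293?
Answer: 1/15269313 ≈ 6.5491e-8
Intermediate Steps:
O(s) = 1/141 (O(s) = 2/(-6 + (6*(-8))*(-6)) = 2/(-6 - 48*(-6)) = 2/(-6 + 288) = 2/282 = 2*(1/282) = 1/141)
O(-146)/108293 = (1/141)/108293 = (1/141)*(1/108293) = 1/15269313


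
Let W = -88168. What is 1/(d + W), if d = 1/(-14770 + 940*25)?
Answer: -8730/769706639 ≈ -1.1342e-5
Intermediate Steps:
d = 1/8730 (d = 1/(-14770 + 23500) = 1/8730 ≈ 0.00011455)
1/(d + W) = 1/(1/8730 - 88168) = 1/(-769706639/8730) = -8730/769706639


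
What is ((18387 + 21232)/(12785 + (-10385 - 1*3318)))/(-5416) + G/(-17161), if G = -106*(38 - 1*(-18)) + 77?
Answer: 29810193451/85322569968 ≈ 0.34938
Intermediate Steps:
G = -5859 (G = -106*(38 + 18) + 77 = -106*56 + 77 = -5936 + 77 = -5859)
((18387 + 21232)/(12785 + (-10385 - 1*3318)))/(-5416) + G/(-17161) = ((18387 + 21232)/(12785 + (-10385 - 1*3318)))/(-5416) - 5859/(-17161) = (39619/(12785 + (-10385 - 3318)))*(-1/5416) - 5859*(-1/17161) = (39619/(12785 - 13703))*(-1/5416) + 5859/17161 = (39619/(-918))*(-1/5416) + 5859/17161 = (39619*(-1/918))*(-1/5416) + 5859/17161 = -39619/918*(-1/5416) + 5859/17161 = 39619/4971888 + 5859/17161 = 29810193451/85322569968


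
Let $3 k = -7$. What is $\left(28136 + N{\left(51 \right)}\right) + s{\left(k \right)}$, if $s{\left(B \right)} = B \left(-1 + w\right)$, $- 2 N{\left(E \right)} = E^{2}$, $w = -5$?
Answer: $\frac{53699}{2} \approx 26850.0$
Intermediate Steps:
$k = - \frac{7}{3}$ ($k = \frac{1}{3} \left(-7\right) = - \frac{7}{3} \approx -2.3333$)
$N{\left(E \right)} = - \frac{E^{2}}{2}$
$s{\left(B \right)} = - 6 B$ ($s{\left(B \right)} = B \left(-1 - 5\right) = B \left(-6\right) = - 6 B$)
$\left(28136 + N{\left(51 \right)}\right) + s{\left(k \right)} = \left(28136 - \frac{51^{2}}{2}\right) - -14 = \left(28136 - \frac{2601}{2}\right) + 14 = \frac{53671}{2} + 14 = \frac{53699}{2}$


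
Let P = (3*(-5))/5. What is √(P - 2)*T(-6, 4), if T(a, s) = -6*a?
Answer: 36*I*√5 ≈ 80.498*I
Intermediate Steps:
P = -3 (P = -15*⅕ = -3)
√(P - 2)*T(-6, 4) = √(-3 - 2)*(-6*(-6)) = √(-5)*36 = (I*√5)*36 = 36*I*√5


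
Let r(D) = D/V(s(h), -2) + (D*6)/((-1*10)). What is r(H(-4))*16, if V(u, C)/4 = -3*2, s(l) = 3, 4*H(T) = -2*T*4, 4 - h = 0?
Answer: -1232/15 ≈ -82.133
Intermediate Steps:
h = 4 (h = 4 - 1*0 = 4 + 0 = 4)
H(T) = -2*T (H(T) = (-2*T*4)/4 = (-8*T)/4 = -2*T)
V(u, C) = -24 (V(u, C) = 4*(-3*2) = 4*(-6) = -24)
r(D) = -77*D/120 (r(D) = D/(-24) + (D*6)/((-1*10)) = D*(-1/24) + (6*D)/(-10) = -D/24 + (6*D)*(-⅒) = -D/24 - 3*D/5 = -77*D/120)
r(H(-4))*16 = -(-77)*(-4)/60*16 = -77/120*8*16 = -77/15*16 = -1232/15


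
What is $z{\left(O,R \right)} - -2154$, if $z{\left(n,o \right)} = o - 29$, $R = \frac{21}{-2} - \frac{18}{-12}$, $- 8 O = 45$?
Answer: $2116$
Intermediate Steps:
$O = - \frac{45}{8}$ ($O = \left(- \frac{1}{8}\right) 45 = - \frac{45}{8} \approx -5.625$)
$R = -9$ ($R = 21 \left(- \frac{1}{2}\right) - - \frac{3}{2} = - \frac{21}{2} + \frac{3}{2} = -9$)
$z{\left(n,o \right)} = -29 + o$ ($z{\left(n,o \right)} = o - 29 = -29 + o$)
$z{\left(O,R \right)} - -2154 = \left(-29 - 9\right) - -2154 = -38 + 2154 = 2116$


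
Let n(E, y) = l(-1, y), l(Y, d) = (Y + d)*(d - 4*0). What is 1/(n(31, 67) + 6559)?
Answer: 1/10981 ≈ 9.1066e-5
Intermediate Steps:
l(Y, d) = d*(Y + d) (l(Y, d) = (Y + d)*(d + 0) = (Y + d)*d = d*(Y + d))
n(E, y) = y*(-1 + y)
1/(n(31, 67) + 6559) = 1/(67*(-1 + 67) + 6559) = 1/(67*66 + 6559) = 1/(4422 + 6559) = 1/10981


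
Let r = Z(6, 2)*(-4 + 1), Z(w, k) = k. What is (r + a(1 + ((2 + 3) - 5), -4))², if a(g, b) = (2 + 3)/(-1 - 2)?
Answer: 529/9 ≈ 58.778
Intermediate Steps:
r = -6 (r = 2*(-4 + 1) = 2*(-3) = -6)
a(g, b) = -5/3 (a(g, b) = 5/(-3) = 5*(-⅓) = -5/3)
(r + a(1 + ((2 + 3) - 5), -4))² = (-6 - 5/3)² = (-23/3)² = 529/9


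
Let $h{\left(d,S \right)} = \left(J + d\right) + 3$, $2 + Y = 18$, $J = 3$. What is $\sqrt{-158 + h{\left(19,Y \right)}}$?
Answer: $i \sqrt{133} \approx 11.533 i$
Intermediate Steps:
$Y = 16$ ($Y = -2 + 18 = 16$)
$h{\left(d,S \right)} = 6 + d$ ($h{\left(d,S \right)} = \left(3 + d\right) + 3 = 6 + d$)
$\sqrt{-158 + h{\left(19,Y \right)}} = \sqrt{-158 + \left(6 + 19\right)} = \sqrt{-158 + 25} = \sqrt{-133} = i \sqrt{133}$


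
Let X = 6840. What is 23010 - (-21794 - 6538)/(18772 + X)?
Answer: 147340113/6403 ≈ 23011.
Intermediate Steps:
23010 - (-21794 - 6538)/(18772 + X) = 23010 - (-21794 - 6538)/(18772 + 6840) = 23010 - (-28332)/25612 = 23010 - 1*(-7083/6403) = 23010 + 7083/6403 = 147340113/6403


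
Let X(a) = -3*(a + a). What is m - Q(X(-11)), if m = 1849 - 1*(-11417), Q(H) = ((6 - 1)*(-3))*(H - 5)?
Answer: 14181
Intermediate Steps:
X(a) = -6*a
Q(H) = 75 - 15*H (Q(H) = (5*(-3))*(-5 + H) = -15*(-5 + H) = 75 - 15*H)
m = 13266 (m = 1849 + 11417 = 13266)
m - Q(X(-11)) = 13266 - (75 - (-90)*(-11)) = 13266 - (75 - 15*66) = 13266 - (75 - 990) = 13266 - 1*(-915) = 13266 + 915 = 14181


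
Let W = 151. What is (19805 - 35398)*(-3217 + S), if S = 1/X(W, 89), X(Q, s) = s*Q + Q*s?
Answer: 1348272524325/26878 ≈ 5.0163e+7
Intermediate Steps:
X(Q, s) = 2*Q*s (X(Q, s) = Q*s + Q*s = 2*Q*s)
S = 1/26878 (S = 1/(2*151*89) = 1/26878 ≈ 3.7205e-5)
(19805 - 35398)*(-3217 + S) = (19805 - 35398)*(-3217 + 1/26878) = -15593*(-86466525/26878) = 1348272524325/26878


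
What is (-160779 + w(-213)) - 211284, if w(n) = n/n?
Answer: -372062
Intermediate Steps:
w(n) = 1
(-160779 + w(-213)) - 211284 = (-160779 + 1) - 211284 = -160778 - 211284 = -372062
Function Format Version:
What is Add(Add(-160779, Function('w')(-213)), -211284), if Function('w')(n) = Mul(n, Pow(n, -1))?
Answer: -372062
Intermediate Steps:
Function('w')(n) = 1
Add(Add(-160779, Function('w')(-213)), -211284) = Add(Add(-160779, 1), -211284) = Add(-160778, -211284) = -372062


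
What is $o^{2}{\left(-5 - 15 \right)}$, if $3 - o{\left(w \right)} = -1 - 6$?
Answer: $100$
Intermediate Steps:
$o{\left(w \right)} = 10$ ($o{\left(w \right)} = 3 - \left(-1 - 6\right) = 3 - -7 = 3 + 7 = 10$)
$o^{2}{\left(-5 - 15 \right)} = 10^{2} = 100$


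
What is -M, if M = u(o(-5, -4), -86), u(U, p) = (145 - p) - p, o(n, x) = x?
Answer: -317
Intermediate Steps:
u(U, p) = 145 - 2*p
M = 317 (M = 145 - 2*(-86) = 145 + 172 = 317)
-M = -1*317 = -317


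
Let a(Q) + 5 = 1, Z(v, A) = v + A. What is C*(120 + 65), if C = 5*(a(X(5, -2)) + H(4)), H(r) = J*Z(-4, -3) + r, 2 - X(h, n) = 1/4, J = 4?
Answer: -25900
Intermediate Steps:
Z(v, A) = A + v
X(h, n) = 7/4 (X(h, n) = 2 - 1/4 = 7/4)
a(Q) = -4 (a(Q) = -5 + 1 = -4)
H(r) = -28 + r (H(r) = 4*(-3 - 4) + r = 4*(-7) + r = -28 + r)
C = -140 (C = 5*(-4 + (-28 + 4)) = 5*(-4 - 24) = 5*(-28) = -140)
C*(120 + 65) = -140*(120 + 65) = -140*185 = -25900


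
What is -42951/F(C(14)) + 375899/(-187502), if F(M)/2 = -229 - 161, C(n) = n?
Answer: 1293366197/24375260 ≈ 53.061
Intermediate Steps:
F(M) = -780 (F(M) = 2*(-229 - 161) = 2*(-390) = -780)
-42951/F(C(14)) + 375899/(-187502) = -42951/(-780) + 375899/(-187502) = -42951*(-1/780) + 375899*(-1/187502) = 14317/260 - 375899/187502 = 1293366197/24375260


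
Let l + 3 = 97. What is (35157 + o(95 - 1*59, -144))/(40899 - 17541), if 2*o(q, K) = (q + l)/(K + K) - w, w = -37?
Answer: 10130479/6727104 ≈ 1.5059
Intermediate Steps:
l = 94 (l = -3 + 97 = 94)
o(q, K) = 37/2 + (94 + q)/(4*K) (o(q, K) = ((q + 94)/(K + K) - 1*(-37))/2 = ((94 + q)/((2*K)) + 37)/2 = ((94 + q)*(1/(2*K)) + 37)/2 = ((94 + q)/(2*K) + 37)/2 = (37 + (94 + q)/(2*K))/2 = 37/2 + (94 + q)/(4*K))
(35157 + o(95 - 1*59, -144))/(40899 - 17541) = (35157 + (¼)*(94 + (95 - 1*59) + 74*(-144))/(-144))/(40899 - 17541) = (35157 + (¼)*(-1/144)*(94 + (95 - 59) - 10656))/23358 = (35157 + (¼)*(-1/144)*(94 + 36 - 10656))*(1/23358) = (35157 + (¼)*(-1/144)*(-10526))*(1/23358) = (35157 + 5263/288)*(1/23358) = (10130479/288)*(1/23358) = 10130479/6727104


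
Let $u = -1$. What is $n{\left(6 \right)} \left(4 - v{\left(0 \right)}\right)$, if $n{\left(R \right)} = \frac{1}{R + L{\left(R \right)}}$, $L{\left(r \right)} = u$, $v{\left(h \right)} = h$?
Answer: $\frac{4}{5} \approx 0.8$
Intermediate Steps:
$L{\left(r \right)} = -1$
$n{\left(R \right)} = \frac{1}{-1 + R}$ ($n{\left(R \right)} = \frac{1}{R - 1} = \frac{1}{-1 + R}$)
$n{\left(6 \right)} \left(4 - v{\left(0 \right)}\right) = \frac{4 - 0}{-1 + 6} = \frac{4 + 0}{5} = \frac{1}{5} \cdot 4 = \frac{4}{5}$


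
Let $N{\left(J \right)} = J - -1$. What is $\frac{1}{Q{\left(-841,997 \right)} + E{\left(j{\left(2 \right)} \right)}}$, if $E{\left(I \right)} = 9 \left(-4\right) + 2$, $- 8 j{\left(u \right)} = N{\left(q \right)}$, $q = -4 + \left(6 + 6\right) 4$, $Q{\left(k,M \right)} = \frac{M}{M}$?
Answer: $- \frac{1}{33} \approx -0.030303$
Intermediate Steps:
$Q{\left(k,M \right)} = 1$
$q = 44$ ($q = -4 + 12 \cdot 4 = -4 + 48 = 44$)
$N{\left(J \right)} = 1 + J$ ($N{\left(J \right)} = J + 1 = 1 + J$)
$j{\left(u \right)} = - \frac{45}{8}$ ($j{\left(u \right)} = - \frac{1 + 44}{8} = \left(- \frac{1}{8}\right) 45 = - \frac{45}{8}$)
$E{\left(I \right)} = -34$ ($E{\left(I \right)} = -36 + 2 = -34$)
$\frac{1}{Q{\left(-841,997 \right)} + E{\left(j{\left(2 \right)} \right)}} = \frac{1}{1 - 34} = \frac{1}{-33} = - \frac{1}{33}$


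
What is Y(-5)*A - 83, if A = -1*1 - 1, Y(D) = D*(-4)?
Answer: -123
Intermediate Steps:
Y(D) = -4*D
A = -2 (A = -1 - 1 = -2)
Y(-5)*A - 83 = -4*(-5)*(-2) - 83 = 20*(-2) - 83 = -40 - 83 = -123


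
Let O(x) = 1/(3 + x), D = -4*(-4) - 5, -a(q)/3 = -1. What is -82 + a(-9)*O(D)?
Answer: -1145/14 ≈ -81.786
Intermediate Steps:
a(q) = 3 (a(q) = -3*(-1) = 3)
D = 11 (D = 16 - 5 = 11)
-82 + a(-9)*O(D) = -82 + 3/(3 + 11) = -82 + 3/14 = -1145/14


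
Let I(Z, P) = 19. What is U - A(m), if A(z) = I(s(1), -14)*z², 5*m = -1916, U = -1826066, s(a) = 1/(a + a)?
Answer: -115401714/25 ≈ -4.6161e+6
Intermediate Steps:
s(a) = 1/(2*a)
m = -1916/5 (m = (⅕)*(-1916) = -1916/5 ≈ -383.20)
A(z) = 19*z²
U - A(m) = -1826066 - 19*(-1916/5)² = -1826066 - 19*3671056/25 = -1826066 - 1*69750064/25 = -1826066 - 69750064/25 = -115401714/25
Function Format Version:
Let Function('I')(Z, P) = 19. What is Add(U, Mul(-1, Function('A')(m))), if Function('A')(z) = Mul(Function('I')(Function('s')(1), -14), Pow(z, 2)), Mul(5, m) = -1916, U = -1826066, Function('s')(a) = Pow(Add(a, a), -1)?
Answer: Rational(-115401714, 25) ≈ -4.6161e+6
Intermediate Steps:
Function('s')(a) = Mul(Rational(1, 2), Pow(a, -1)) (Function('s')(a) = Pow(Mul(2, a), -1) = Mul(Rational(1, 2), Pow(a, -1)))
m = Rational(-1916, 5) (m = Mul(Rational(1, 5), -1916) = Rational(-1916, 5) ≈ -383.20)
Function('A')(z) = Mul(19, Pow(z, 2))
Add(U, Mul(-1, Function('A')(m))) = Add(-1826066, Mul(-1, Mul(19, Pow(Rational(-1916, 5), 2)))) = Add(-1826066, Mul(-1, Mul(19, Rational(3671056, 25)))) = Add(-1826066, Mul(-1, Rational(69750064, 25))) = Add(-1826066, Rational(-69750064, 25)) = Rational(-115401714, 25)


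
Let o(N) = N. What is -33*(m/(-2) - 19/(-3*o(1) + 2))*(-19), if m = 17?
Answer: 13167/2 ≈ 6583.5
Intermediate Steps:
-33*(m/(-2) - 19/(-3*o(1) + 2))*(-19) = -33*(17/(-2) - 19/(-3*1 + 2))*(-19) = -33*(17*(-½) - 19/(-3 + 2))*(-19) = -33*(-17/2 - 19/(-1))*(-19) = -33*(-17/2 - 19*(-1))*(-19) = -33*(-17/2 + 19)*(-19) = -33*21/2*(-19) = -693/2*(-19) = 13167/2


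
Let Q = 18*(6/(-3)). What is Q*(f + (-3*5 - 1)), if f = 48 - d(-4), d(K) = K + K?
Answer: -1440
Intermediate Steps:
d(K) = 2*K
Q = -36 (Q = 18*(6*(-⅓)) = 18*(-2) = -36)
f = 56 (f = 48 - 2*(-4) = 48 - 1*(-8) = 48 + 8 = 56)
Q*(f + (-3*5 - 1)) = -36*(56 + (-3*5 - 1)) = -36*(56 + (-15 - 1)) = -36*(56 - 16) = -36*40 = -1440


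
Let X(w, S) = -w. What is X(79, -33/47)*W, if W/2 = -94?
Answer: 14852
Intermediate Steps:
W = -188 (W = 2*(-94) = -188)
X(79, -33/47)*W = -1*79*(-188) = -79*(-188) = 14852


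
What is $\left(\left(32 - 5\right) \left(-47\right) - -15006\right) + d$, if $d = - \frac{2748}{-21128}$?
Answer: $\frac{72559521}{5282} \approx 13737.0$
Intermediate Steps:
$d = \frac{687}{5282}$ ($d = \left(-2748\right) \left(- \frac{1}{21128}\right) = \frac{687}{5282} \approx 0.13006$)
$\left(\left(32 - 5\right) \left(-47\right) - -15006\right) + d = \left(\left(32 - 5\right) \left(-47\right) - -15006\right) + \frac{687}{5282} = \left(27 \left(-47\right) + 15006\right) + \frac{687}{5282} = \left(-1269 + 15006\right) + \frac{687}{5282} = 13737 + \frac{687}{5282} = \frac{72559521}{5282}$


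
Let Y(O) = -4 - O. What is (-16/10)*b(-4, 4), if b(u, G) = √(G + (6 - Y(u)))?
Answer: -8*√10/5 ≈ -5.0596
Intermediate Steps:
b(u, G) = √(10 + G + u) (b(u, G) = √(G + (6 - (-4 - u))) = √(G + (6 + (4 + u))) = √(G + (10 + u)) = √(10 + G + u))
(-16/10)*b(-4, 4) = (-16/10)*√(10 + 4 - 4) = (-16*⅒)*√10 = -8*√10/5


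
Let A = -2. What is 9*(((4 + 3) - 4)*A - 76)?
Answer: -738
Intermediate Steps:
9*(((4 + 3) - 4)*A - 76) = 9*(((4 + 3) - 4)*(-2) - 76) = 9*((7 - 4)*(-2) - 76) = 9*(3*(-2) - 76) = 9*(-6 - 76) = 9*(-82) = -738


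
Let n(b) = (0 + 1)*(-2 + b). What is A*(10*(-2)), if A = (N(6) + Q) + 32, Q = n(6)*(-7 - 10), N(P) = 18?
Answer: 360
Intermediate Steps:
n(b) = -2 + b (n(b) = 1*(-2 + b) = -2 + b)
Q = -68 (Q = (-2 + 6)*(-7 - 10) = 4*(-17) = -68)
A = -18 (A = (18 - 68) + 32 = -50 + 32 = -18)
A*(10*(-2)) = -180*(-2) = -18*(-20) = 360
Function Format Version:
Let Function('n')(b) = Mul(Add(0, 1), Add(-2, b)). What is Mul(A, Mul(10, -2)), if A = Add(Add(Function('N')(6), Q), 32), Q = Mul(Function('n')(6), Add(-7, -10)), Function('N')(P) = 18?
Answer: 360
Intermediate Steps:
Function('n')(b) = Add(-2, b) (Function('n')(b) = Mul(1, Add(-2, b)) = Add(-2, b))
Q = -68 (Q = Mul(Add(-2, 6), Add(-7, -10)) = Mul(4, -17) = -68)
A = -18 (A = Add(Add(18, -68), 32) = Add(-50, 32) = -18)
Mul(A, Mul(10, -2)) = Mul(-18, Mul(10, -2)) = Mul(-18, -20) = 360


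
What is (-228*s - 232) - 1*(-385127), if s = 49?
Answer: 373723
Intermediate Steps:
(-228*s - 232) - 1*(-385127) = (-228*49 - 232) - 1*(-385127) = (-11172 - 232) + 385127 = -11404 + 385127 = 373723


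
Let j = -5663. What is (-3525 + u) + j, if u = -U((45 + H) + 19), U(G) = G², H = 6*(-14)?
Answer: -9588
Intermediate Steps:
H = -84
u = -400 (u = -((45 - 84) + 19)² = -(-39 + 19)² = -1*(-20)² = -1*400 = -400)
(-3525 + u) + j = (-3525 - 400) - 5663 = -3925 - 5663 = -9588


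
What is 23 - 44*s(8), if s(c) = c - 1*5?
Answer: -109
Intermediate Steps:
s(c) = -5 + c (s(c) = c - 5 = -5 + c)
23 - 44*s(8) = 23 - 44*(-5 + 8) = 23 - 44*3 = 23 - 132 = -109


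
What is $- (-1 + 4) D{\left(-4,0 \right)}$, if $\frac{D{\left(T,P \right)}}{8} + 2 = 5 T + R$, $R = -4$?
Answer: $624$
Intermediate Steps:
$D{\left(T,P \right)} = -48 + 40 T$ ($D{\left(T,P \right)} = -16 + 8 \left(5 T - 4\right) = -16 + 8 \left(-4 + 5 T\right) = -16 + \left(-32 + 40 T\right) = -48 + 40 T$)
$- (-1 + 4) D{\left(-4,0 \right)} = - (-1 + 4) \left(-48 + 40 \left(-4\right)\right) = \left(-1\right) 3 \left(-48 - 160\right) = \left(-3\right) \left(-208\right) = 624$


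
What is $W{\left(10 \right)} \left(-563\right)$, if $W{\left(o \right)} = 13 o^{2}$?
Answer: $-731900$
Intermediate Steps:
$W{\left(10 \right)} \left(-563\right) = 13 \cdot 10^{2} \left(-563\right) = 13 \cdot 100 \left(-563\right) = 1300 \left(-563\right) = -731900$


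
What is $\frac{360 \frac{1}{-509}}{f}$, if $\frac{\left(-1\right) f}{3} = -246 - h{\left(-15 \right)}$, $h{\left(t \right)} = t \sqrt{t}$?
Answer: $- \frac{3280}{3613391} - \frac{200 i \sqrt{15}}{3613391} \approx -0.00090773 - 0.00021437 i$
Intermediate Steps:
$h{\left(t \right)} = t^{\frac{3}{2}}$
$f = 738 - 45 i \sqrt{15}$ ($f = - 3 \left(-246 - \left(-15\right)^{\frac{3}{2}}\right) = - 3 \left(-246 - - 15 i \sqrt{15}\right) = - 3 \left(-246 + 15 i \sqrt{15}\right) = 738 - 45 i \sqrt{15} \approx 738.0 - 174.28 i$)
$\frac{360 \frac{1}{-509}}{f} = \frac{360 \frac{1}{-509}}{738 - 45 i \sqrt{15}} = \frac{360 \left(- \frac{1}{509}\right)}{738 - 45 i \sqrt{15}} = - \frac{360}{509 \left(738 - 45 i \sqrt{15}\right)}$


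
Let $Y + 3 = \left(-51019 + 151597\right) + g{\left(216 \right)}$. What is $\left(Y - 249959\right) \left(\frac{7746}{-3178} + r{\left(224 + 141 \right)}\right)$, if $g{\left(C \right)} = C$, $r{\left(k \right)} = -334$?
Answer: $\frac{79745063632}{1589} \approx 5.0186 \cdot 10^{7}$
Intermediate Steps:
$Y = 100791$ ($Y = -3 + \left(\left(-51019 + 151597\right) + 216\right) = -3 + \left(100578 + 216\right) = -3 + 100794 = 100791$)
$\left(Y - 249959\right) \left(\frac{7746}{-3178} + r{\left(224 + 141 \right)}\right) = \left(100791 - 249959\right) \left(\frac{7746}{-3178} - 334\right) = - 149168 \left(7746 \left(- \frac{1}{3178}\right) - 334\right) = - 149168 \left(- \frac{3873}{1589} - 334\right) = \left(-149168\right) \left(- \frac{534599}{1589}\right) = \frac{79745063632}{1589}$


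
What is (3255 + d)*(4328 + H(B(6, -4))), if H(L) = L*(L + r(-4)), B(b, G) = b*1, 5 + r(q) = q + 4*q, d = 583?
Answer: 16173332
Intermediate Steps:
r(q) = -5 + 5*q (r(q) = -5 + (q + 4*q) = -5 + 5*q)
B(b, G) = b
H(L) = L*(-25 + L) (H(L) = L*(L + (-5 + 5*(-4))) = L*(L + (-5 - 20)) = L*(L - 25) = L*(-25 + L))
(3255 + d)*(4328 + H(B(6, -4))) = (3255 + 583)*(4328 + 6*(-25 + 6)) = 3838*(4328 + 6*(-19)) = 3838*(4328 - 114) = 3838*4214 = 16173332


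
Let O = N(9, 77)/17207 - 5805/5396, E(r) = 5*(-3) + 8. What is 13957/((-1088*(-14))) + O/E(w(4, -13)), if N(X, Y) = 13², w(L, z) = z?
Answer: 22224442255/20798169728 ≈ 1.0686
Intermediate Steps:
N(X, Y) = 169
E(r) = -7 (E(r) = -15 + 8 = -7)
O = -98974711/92848972 (O = 169/17207 - 5805/5396 = -98974711/92848972 ≈ -1.0660)
13957/((-1088*(-14))) + O/E(w(4, -13)) = 13957/((-1088*(-14))) - 98974711/92848972/(-7) = 13957/15232 - 98974711/92848972*(-⅐) = 13957*(1/15232) + 98974711/649942804 = 821/896 + 98974711/649942804 = 22224442255/20798169728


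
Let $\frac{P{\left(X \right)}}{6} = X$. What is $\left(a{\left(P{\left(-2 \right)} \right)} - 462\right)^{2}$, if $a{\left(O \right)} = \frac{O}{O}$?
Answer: $212521$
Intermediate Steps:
$P{\left(X \right)} = 6 X$
$a{\left(O \right)} = 1$
$\left(a{\left(P{\left(-2 \right)} \right)} - 462\right)^{2} = \left(1 - 462\right)^{2} = \left(-461\right)^{2} = 212521$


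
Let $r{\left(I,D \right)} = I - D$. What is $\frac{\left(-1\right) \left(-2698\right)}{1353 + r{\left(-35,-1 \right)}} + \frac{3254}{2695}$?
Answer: $\frac{11563136}{3554705} \approx 3.2529$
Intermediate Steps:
$\frac{\left(-1\right) \left(-2698\right)}{1353 + r{\left(-35,-1 \right)}} + \frac{3254}{2695} = \frac{\left(-1\right) \left(-2698\right)}{1353 - 34} + \frac{3254}{2695} = \frac{2698}{1353 + \left(-35 + 1\right)} + 3254 \cdot \frac{1}{2695} = \frac{2698}{1353 - 34} + \frac{3254}{2695} = \frac{2698}{1319} + \frac{3254}{2695} = \frac{11563136}{3554705}$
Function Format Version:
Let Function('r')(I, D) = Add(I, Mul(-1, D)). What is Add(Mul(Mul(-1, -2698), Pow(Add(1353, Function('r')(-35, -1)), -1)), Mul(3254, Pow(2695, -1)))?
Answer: Rational(11563136, 3554705) ≈ 3.2529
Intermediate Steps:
Add(Mul(Mul(-1, -2698), Pow(Add(1353, Function('r')(-35, -1)), -1)), Mul(3254, Pow(2695, -1))) = Add(Mul(Mul(-1, -2698), Pow(Add(1353, Add(-35, Mul(-1, -1))), -1)), Mul(3254, Pow(2695, -1))) = Add(Mul(2698, Pow(Add(1353, Add(-35, 1)), -1)), Mul(3254, Rational(1, 2695))) = Add(Mul(2698, Pow(Add(1353, -34), -1)), Rational(3254, 2695)) = Add(Mul(2698, Pow(1319, -1)), Rational(3254, 2695)) = Add(Mul(2698, Rational(1, 1319)), Rational(3254, 2695)) = Add(Rational(2698, 1319), Rational(3254, 2695)) = Rational(11563136, 3554705)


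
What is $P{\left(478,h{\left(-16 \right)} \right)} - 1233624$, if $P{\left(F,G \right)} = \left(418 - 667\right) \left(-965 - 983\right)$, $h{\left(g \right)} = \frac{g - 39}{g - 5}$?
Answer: $-748572$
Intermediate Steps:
$h{\left(g \right)} = \frac{-39 + g}{-5 + g}$
$P{\left(F,G \right)} = 485052$ ($P{\left(F,G \right)} = \left(-249\right) \left(-1948\right) = 485052$)
$P{\left(478,h{\left(-16 \right)} \right)} - 1233624 = 485052 - 1233624 = -748572$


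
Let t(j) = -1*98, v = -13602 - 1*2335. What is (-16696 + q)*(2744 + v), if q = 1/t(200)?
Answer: 21586505337/98 ≈ 2.2027e+8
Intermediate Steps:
v = -15937 (v = -13602 - 2335 = -15937)
t(j) = -98
q = -1/98 (q = 1/(-98) = -1/98 ≈ -0.010204)
(-16696 + q)*(2744 + v) = (-16696 - 1/98)*(2744 - 15937) = -1636209/98*(-13193) = 21586505337/98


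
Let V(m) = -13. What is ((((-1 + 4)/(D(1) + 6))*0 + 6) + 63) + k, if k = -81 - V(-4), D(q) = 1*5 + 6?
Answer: 1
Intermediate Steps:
D(q) = 11 (D(q) = 5 + 6 = 11)
k = -68 (k = -81 - 1*(-13) = -81 + 13 = -68)
((((-1 + 4)/(D(1) + 6))*0 + 6) + 63) + k = ((((-1 + 4)/(11 + 6))*0 + 6) + 63) - 68 = (((3/17)*0 + 6) + 63) - 68 = ((0 + 6) + 63) - 68 = (6 + 63) - 68 = 69 - 68 = 1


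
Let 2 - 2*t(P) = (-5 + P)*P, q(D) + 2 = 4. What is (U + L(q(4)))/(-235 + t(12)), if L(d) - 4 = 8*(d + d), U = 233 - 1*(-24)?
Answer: -293/276 ≈ -1.0616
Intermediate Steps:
U = 257 (U = 233 + 24 = 257)
q(D) = 2 (q(D) = -2 + 4 = 2)
L(d) = 4 + 16*d (L(d) = 4 + 8*(d + d) = 4 + 8*(2*d) = 4 + 16*d)
t(P) = 1 - P*(-5 + P)/2 (t(P) = 1 - (-5 + P)*P/2 = 1 - P*(-5 + P)/2)
(U + L(q(4)))/(-235 + t(12)) = (257 + (4 + 16*2))/(-235 + (1 - 1/2*12**2 + (5/2)*12)) = (257 + (4 + 32))/(-235 + (1 - 1/2*144 + 30)) = (257 + 36)/(-235 + (1 - 72 + 30)) = 293/(-235 - 41) = 293/(-276) = 293*(-1/276) = -293/276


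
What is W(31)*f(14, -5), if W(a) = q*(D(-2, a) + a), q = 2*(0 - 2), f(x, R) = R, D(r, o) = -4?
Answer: 540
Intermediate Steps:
q = -4 (q = 2*(-2) = -4)
W(a) = 16 - 4*a (W(a) = -4*(-4 + a) = 16 - 4*a)
W(31)*f(14, -5) = (16 - 4*31)*(-5) = (16 - 124)*(-5) = -108*(-5) = 540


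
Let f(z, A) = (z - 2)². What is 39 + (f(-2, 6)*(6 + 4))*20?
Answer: 3239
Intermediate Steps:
f(z, A) = (-2 + z)²
39 + (f(-2, 6)*(6 + 4))*20 = 39 + ((-2 - 2)²*(6 + 4))*20 = 39 + ((-4)²*10)*20 = 39 + (16*10)*20 = 39 + 160*20 = 39 + 3200 = 3239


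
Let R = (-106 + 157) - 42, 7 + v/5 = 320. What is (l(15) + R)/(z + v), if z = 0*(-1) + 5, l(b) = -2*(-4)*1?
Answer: 17/1570 ≈ 0.010828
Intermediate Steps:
v = 1565 (v = -35 + 5*320 = -35 + 1600 = 1565)
l(b) = 8 (l(b) = 8*1 = 8)
z = 5 (z = 0 + 5 = 5)
R = 9 (R = 51 - 42 = 9)
(l(15) + R)/(z + v) = (8 + 9)/(5 + 1565) = 17/1570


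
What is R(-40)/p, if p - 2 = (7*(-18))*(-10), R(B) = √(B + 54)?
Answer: √14/1262 ≈ 0.0029649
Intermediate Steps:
R(B) = √(54 + B)
p = 1262 (p = 2 + (7*(-18))*(-10) = 2 - 126*(-10) = 2 + 1260 = 1262)
R(-40)/p = √(54 - 40)/1262 = √14*(1/1262) = √14/1262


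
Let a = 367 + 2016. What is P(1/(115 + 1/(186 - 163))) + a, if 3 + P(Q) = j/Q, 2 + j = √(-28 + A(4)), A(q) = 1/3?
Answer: 49448/23 + 882*I*√249/23 ≈ 2149.9 + 605.12*I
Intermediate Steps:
A(q) = ⅓
j = -2 + I*√249/3 (j = -2 + √(-28 + ⅓) = -2 + √(-83/3) = -2 + I*√249/3 ≈ -2.0 + 5.2599*I)
a = 2383
P(Q) = -3 + (-2 + I*√249/3)/Q
P(1/(115 + 1/(186 - 163))) + a = (-6 - 9/(115 + 1/(186 - 163)) + I*√249)/(3*(1/(115 + 1/(186 - 163)))) + 2383 = (-6 - 9/(115 + 1/23) + I*√249)/(3*(1/(115 + 1/23))) + 2383 = (-6 - 9/2646/23 + I*√249)/(3*(1/(2646/23))) + 2383 = (-6 - 9*23/2646 + I*√249)/(3*(23/2646)) + 2383 = (⅓)*(2646/23)*(-6 - 23/294 + I*√249) + 2383 = (⅓)*(2646/23)*(-1787/294 + I*√249) + 2383 = (-5361/23 + 882*I*√249/23) + 2383 = 49448/23 + 882*I*√249/23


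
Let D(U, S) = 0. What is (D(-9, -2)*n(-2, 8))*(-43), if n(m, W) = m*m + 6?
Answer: 0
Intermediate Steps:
n(m, W) = 6 + m**2 (n(m, W) = m**2 + 6 = 6 + m**2)
(D(-9, -2)*n(-2, 8))*(-43) = (0*(6 + (-2)**2))*(-43) = (0*(6 + 4))*(-43) = (0*10)*(-43) = 0*(-43) = 0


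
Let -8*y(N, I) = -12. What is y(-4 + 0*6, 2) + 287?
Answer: 577/2 ≈ 288.50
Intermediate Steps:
y(N, I) = 3/2 (y(N, I) = -⅛*(-12) = 3/2)
y(-4 + 0*6, 2) + 287 = 3/2 + 287 = 577/2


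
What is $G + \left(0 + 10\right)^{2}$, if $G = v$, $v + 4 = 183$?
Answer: $279$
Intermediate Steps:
$v = 179$ ($v = -4 + 183 = 179$)
$G = 179$
$G + \left(0 + 10\right)^{2} = 179 + \left(0 + 10\right)^{2} = 179 + 10^{2} = 179 + 100 = 279$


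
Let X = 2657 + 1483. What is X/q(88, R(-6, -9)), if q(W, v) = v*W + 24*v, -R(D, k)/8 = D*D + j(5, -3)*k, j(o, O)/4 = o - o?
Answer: -115/896 ≈ -0.12835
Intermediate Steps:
j(o, O) = 0 (j(o, O) = 4*(o - o) = 4*0 = 0)
R(D, k) = -8*D² (R(D, k) = -8*(D*D + 0*k) = -8*(D² + 0) = -8*D²)
X = 4140
q(W, v) = 24*v + W*v (q(W, v) = W*v + 24*v = 24*v + W*v)
X/q(88, R(-6, -9)) = 4140/(((-8*(-6)²)*(24 + 88))) = 4140/((-8*36*112)) = 4140/((-288*112)) = 4140/(-32256) = 4140*(-1/32256) = -115/896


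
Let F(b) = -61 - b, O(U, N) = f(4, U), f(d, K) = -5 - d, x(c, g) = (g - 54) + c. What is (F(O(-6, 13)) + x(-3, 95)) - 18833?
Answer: -18847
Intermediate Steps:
x(c, g) = -54 + c + g (x(c, g) = (-54 + g) + c = -54 + c + g)
O(U, N) = -9 (O(U, N) = -5 - 1*4 = -5 - 4 = -9)
(F(O(-6, 13)) + x(-3, 95)) - 18833 = ((-61 - 1*(-9)) + (-54 - 3 + 95)) - 18833 = ((-61 + 9) + 38) - 18833 = (-52 + 38) - 18833 = -14 - 18833 = -18847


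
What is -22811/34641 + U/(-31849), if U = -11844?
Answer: -316219535/1103281209 ≈ -0.28662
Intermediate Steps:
-22811/34641 + U/(-31849) = -22811/34641 - 11844/(-31849) = -22811*1/34641 - 11844*(-1/31849) = -22811/34641 + 11844/31849 = -316219535/1103281209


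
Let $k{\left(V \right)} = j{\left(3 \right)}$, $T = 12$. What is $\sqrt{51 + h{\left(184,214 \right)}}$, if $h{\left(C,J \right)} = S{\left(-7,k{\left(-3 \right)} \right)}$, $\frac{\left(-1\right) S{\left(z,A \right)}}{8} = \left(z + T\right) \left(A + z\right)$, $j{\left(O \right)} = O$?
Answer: $\sqrt{211} \approx 14.526$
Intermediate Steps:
$k{\left(V \right)} = 3$
$S{\left(z,A \right)} = - 8 \left(12 + z\right) \left(A + z\right)$ ($S{\left(z,A \right)} = - 8 \left(z + 12\right) \left(A + z\right) = - 8 \left(12 + z\right) \left(A + z\right)$)
$h{\left(C,J \right)} = 160$ ($h{\left(C,J \right)} = \left(-96\right) 3 - -672 - 8 \left(-7\right)^{2} - 24 \left(-7\right) = -288 + 672 - 392 + 168 = 160$)
$\sqrt{51 + h{\left(184,214 \right)}} = \sqrt{51 + 160} = \sqrt{211}$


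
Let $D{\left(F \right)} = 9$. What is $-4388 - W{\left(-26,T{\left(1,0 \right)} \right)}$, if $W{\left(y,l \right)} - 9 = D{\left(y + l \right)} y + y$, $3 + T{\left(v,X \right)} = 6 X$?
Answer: $-4137$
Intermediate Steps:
$T{\left(v,X \right)} = -3 + 6 X$
$W{\left(y,l \right)} = 9 + 10 y$ ($W{\left(y,l \right)} = 9 + \left(9 y + y\right) = 9 + 10 y$)
$-4388 - W{\left(-26,T{\left(1,0 \right)} \right)} = -4388 - \left(9 + 10 \left(-26\right)\right) = -4388 - \left(9 - 260\right) = -4388 - -251 = -4388 + 251 = -4137$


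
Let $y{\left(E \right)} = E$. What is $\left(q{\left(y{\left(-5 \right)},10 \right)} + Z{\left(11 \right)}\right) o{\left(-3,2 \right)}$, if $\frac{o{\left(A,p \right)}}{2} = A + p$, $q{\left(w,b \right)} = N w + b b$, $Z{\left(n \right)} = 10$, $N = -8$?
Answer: $-300$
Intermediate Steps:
$q{\left(w,b \right)} = b^{2} - 8 w$ ($q{\left(w,b \right)} = - 8 w + b b = - 8 w + b^{2} = b^{2} - 8 w$)
$o{\left(A,p \right)} = 2 A + 2 p$ ($o{\left(A,p \right)} = 2 \left(A + p\right) = 2 A + 2 p$)
$\left(q{\left(y{\left(-5 \right)},10 \right)} + Z{\left(11 \right)}\right) o{\left(-3,2 \right)} = \left(\left(10^{2} - -40\right) + 10\right) \left(2 \left(-3\right) + 2 \cdot 2\right) = \left(\left(100 + 40\right) + 10\right) \left(-6 + 4\right) = \left(140 + 10\right) \left(-2\right) = 150 \left(-2\right) = -300$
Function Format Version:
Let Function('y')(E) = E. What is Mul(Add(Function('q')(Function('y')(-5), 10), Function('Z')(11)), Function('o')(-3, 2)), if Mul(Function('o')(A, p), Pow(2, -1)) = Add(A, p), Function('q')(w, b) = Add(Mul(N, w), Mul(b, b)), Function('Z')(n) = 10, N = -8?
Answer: -300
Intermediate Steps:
Function('q')(w, b) = Add(Pow(b, 2), Mul(-8, w)) (Function('q')(w, b) = Add(Mul(-8, w), Mul(b, b)) = Add(Mul(-8, w), Pow(b, 2)) = Add(Pow(b, 2), Mul(-8, w)))
Function('o')(A, p) = Add(Mul(2, A), Mul(2, p)) (Function('o')(A, p) = Mul(2, Add(A, p)) = Add(Mul(2, A), Mul(2, p)))
Mul(Add(Function('q')(Function('y')(-5), 10), Function('Z')(11)), Function('o')(-3, 2)) = Mul(Add(Add(Pow(10, 2), Mul(-8, -5)), 10), Add(Mul(2, -3), Mul(2, 2))) = Mul(Add(Add(100, 40), 10), Add(-6, 4)) = Mul(Add(140, 10), -2) = Mul(150, -2) = -300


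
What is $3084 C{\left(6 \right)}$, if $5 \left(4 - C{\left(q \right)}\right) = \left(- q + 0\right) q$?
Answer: $\frac{172704}{5} \approx 34541.0$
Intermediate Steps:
$C{\left(q \right)} = 4 + \frac{q^{2}}{5}$ ($C{\left(q \right)} = 4 - \frac{\left(- q + 0\right) q}{5} = 4 - \frac{- q q}{5} = 4 - \frac{\left(-1\right) q^{2}}{5} = 4 + \frac{q^{2}}{5}$)
$3084 C{\left(6 \right)} = 3084 \left(4 + \frac{6^{2}}{5}\right) = 3084 \left(4 + \frac{1}{5} \cdot 36\right) = 3084 \left(4 + \frac{36}{5}\right) = 3084 \cdot \frac{56}{5} = \frac{172704}{5}$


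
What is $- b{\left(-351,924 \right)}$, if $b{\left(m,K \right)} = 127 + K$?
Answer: $-1051$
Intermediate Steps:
$- b{\left(-351,924 \right)} = - (127 + 924) = \left(-1\right) 1051 = -1051$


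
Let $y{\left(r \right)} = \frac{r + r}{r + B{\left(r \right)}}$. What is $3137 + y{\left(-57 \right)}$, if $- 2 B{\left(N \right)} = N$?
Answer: $3141$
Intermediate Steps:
$B{\left(N \right)} = - \frac{N}{2}$
$y{\left(r \right)} = 4$ ($y{\left(r \right)} = \frac{r + r}{r - \frac{r}{2}} = \frac{2 r}{\frac{1}{2} r} = 2 r \frac{2}{r} = 4$)
$3137 + y{\left(-57 \right)} = 3137 + 4 = 3141$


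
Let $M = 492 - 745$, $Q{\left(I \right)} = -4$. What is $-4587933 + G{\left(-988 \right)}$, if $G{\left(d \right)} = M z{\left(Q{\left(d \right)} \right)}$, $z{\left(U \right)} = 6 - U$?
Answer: $-4590463$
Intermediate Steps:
$M = -253$ ($M = 492 - 745 = -253$)
$G{\left(d \right)} = -2530$ ($G{\left(d \right)} = - 253 \left(6 - -4\right) = - 253 \left(6 + 4\right) = \left(-253\right) 10 = -2530$)
$-4587933 + G{\left(-988 \right)} = -4587933 - 2530 = -4590463$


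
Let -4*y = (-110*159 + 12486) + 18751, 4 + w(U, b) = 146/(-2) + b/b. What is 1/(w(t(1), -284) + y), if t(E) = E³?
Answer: -4/14051 ≈ -0.00028468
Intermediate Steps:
w(U, b) = -76 (w(U, b) = -4 + (146/(-2) + b/b) = -4 + (146*(-½) + 1) = -4 + (-73 + 1) = -4 - 72 = -76)
y = -13747/4 (y = -((-110*159 + 12486) + 18751)/4 = -((-17490 + 12486) + 18751)/4 = -(-5004 + 18751)/4 = -¼*13747 = -13747/4 ≈ -3436.8)
1/(w(t(1), -284) + y) = 1/(-76 - 13747/4) = 1/(-14051/4) = -4/14051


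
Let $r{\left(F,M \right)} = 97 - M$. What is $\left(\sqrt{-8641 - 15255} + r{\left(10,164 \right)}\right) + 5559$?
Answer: $5492 + 2 i \sqrt{5974} \approx 5492.0 + 154.58 i$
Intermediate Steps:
$\left(\sqrt{-8641 - 15255} + r{\left(10,164 \right)}\right) + 5559 = \left(\sqrt{-8641 - 15255} + \left(97 - 164\right)\right) + 5559 = \left(\sqrt{-23896} + \left(97 - 164\right)\right) + 5559 = \left(2 i \sqrt{5974} - 67\right) + 5559 = \left(-67 + 2 i \sqrt{5974}\right) + 5559 = 5492 + 2 i \sqrt{5974}$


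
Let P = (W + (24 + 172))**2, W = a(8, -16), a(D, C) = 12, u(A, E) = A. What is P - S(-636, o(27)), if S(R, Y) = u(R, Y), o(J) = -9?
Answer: 43900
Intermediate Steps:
S(R, Y) = R
W = 12
P = 43264 (P = (12 + (24 + 172))**2 = (12 + 196)**2 = 208**2 = 43264)
P - S(-636, o(27)) = 43264 - 1*(-636) = 43264 + 636 = 43900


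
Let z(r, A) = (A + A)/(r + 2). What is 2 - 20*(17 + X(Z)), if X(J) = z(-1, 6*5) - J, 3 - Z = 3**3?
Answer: -2018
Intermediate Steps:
Z = -24 (Z = 3 - 1*3**3 = 3 - 1*27 = 3 - 27 = -24)
z(r, A) = 2*A/(2 + r) (z(r, A) = (2*A)/(2 + r) = 2*A/(2 + r))
X(J) = 60 - J (X(J) = 2*(6*5)/(2 - 1) - J = 2*30/1 - J = 2*30*1 - J = 60 - J)
2 - 20*(17 + X(Z)) = 2 - 20*(17 + (60 - 1*(-24))) = 2 - 20*(17 + (60 + 24)) = 2 - 20*(17 + 84) = 2 - 20*101 = 2 - 2020 = -2018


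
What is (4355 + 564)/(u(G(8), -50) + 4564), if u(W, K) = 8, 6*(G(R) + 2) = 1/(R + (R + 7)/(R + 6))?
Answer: 4919/4572 ≈ 1.0759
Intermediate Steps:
G(R) = -2 + 1/(6*(R + (7 + R)/(6 + R))) (G(R) = -2 + 1/(6*(R + (R + 7)/(R + 6))) = -2 + 1/(6*(R + (7 + R)/(6 + R))))
(4355 + 564)/(u(G(8), -50) + 4564) = (4355 + 564)/(8 + 4564) = 4919/4572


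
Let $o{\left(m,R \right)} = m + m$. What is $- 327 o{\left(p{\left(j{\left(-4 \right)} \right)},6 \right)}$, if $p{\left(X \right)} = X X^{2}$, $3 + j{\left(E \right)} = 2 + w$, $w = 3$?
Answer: $-5232$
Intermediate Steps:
$j{\left(E \right)} = 2$ ($j{\left(E \right)} = -3 + \left(2 + 3\right) = -3 + 5 = 2$)
$p{\left(X \right)} = X^{3}$
$o{\left(m,R \right)} = 2 m$
$- 327 o{\left(p{\left(j{\left(-4 \right)} \right)},6 \right)} = - 327 \cdot 2 \cdot 2^{3} = - 327 \cdot 2 \cdot 8 = \left(-327\right) 16 = -5232$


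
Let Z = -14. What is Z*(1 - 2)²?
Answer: -14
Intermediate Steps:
Z*(1 - 2)² = -14*(1 - 2)² = -14*(-1)² = -14*1 = -14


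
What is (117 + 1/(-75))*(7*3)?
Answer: 61418/25 ≈ 2456.7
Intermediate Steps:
(117 + 1/(-75))*(7*3) = (117 - 1/75)*21 = (8774/75)*21 = 61418/25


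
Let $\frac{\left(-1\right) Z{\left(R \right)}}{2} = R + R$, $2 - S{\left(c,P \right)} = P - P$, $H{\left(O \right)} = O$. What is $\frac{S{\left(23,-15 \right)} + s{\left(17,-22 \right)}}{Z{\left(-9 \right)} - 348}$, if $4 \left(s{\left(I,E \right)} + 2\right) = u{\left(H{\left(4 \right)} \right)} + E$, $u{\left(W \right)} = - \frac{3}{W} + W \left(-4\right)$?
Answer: $\frac{155}{4992} \approx 0.03105$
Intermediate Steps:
$u{\left(W \right)} = - 4 W - \frac{3}{W}$ ($u{\left(W \right)} = - \frac{3}{W} - 4 W = - 4 W - \frac{3}{W}$)
$s{\left(I,E \right)} = - \frac{99}{16} + \frac{E}{4}$ ($s{\left(I,E \right)} = -2 + \frac{\left(\left(-4\right) 4 - \frac{3}{4}\right) + E}{4} = -2 + \frac{\left(-16 - \frac{3}{4}\right) + E}{4} = -2 + \frac{- \frac{67}{4} + E}{4} = -2 + \left(- \frac{67}{16} + \frac{E}{4}\right) = - \frac{99}{16} + \frac{E}{4}$)
$S{\left(c,P \right)} = 2$ ($S{\left(c,P \right)} = 2 - \left(P - P\right) = 2 - 0 = 2 + 0 = 2$)
$Z{\left(R \right)} = - 4 R$ ($Z{\left(R \right)} = - 2 \left(R + R\right) = - 2 \cdot 2 R = - 4 R$)
$\frac{S{\left(23,-15 \right)} + s{\left(17,-22 \right)}}{Z{\left(-9 \right)} - 348} = \frac{2 + \left(- \frac{99}{16} + \frac{1}{4} \left(-22\right)\right)}{\left(-4\right) \left(-9\right) - 348} = \frac{2 - \frac{187}{16}}{36 - 348} = \frac{2 - \frac{187}{16}}{-312} = \left(- \frac{155}{16}\right) \left(- \frac{1}{312}\right) = \frac{155}{4992}$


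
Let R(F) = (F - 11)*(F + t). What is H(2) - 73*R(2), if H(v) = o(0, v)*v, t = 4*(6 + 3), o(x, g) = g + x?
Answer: 24970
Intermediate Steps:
t = 36 (t = 4*9 = 36)
H(v) = v² (H(v) = (v + 0)*v = v*v = v²)
R(F) = (-11 + F)*(36 + F) (R(F) = (F - 11)*(F + 36) = (-11 + F)*(36 + F))
H(2) - 73*R(2) = 2² - 73*(-396 + 2² + 25*2) = 4 - 73*(-396 + 4 + 50) = 4 - 73*(-342) = 4 + 24966 = 24970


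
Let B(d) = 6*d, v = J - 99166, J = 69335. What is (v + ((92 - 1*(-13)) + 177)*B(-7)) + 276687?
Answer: 235012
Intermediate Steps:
v = -29831 (v = 69335 - 99166 = -29831)
(v + ((92 - 1*(-13)) + 177)*B(-7)) + 276687 = (-29831 + ((92 - 1*(-13)) + 177)*(6*(-7))) + 276687 = (-29831 + ((92 + 13) + 177)*(-42)) + 276687 = (-29831 + (105 + 177)*(-42)) + 276687 = (-29831 + 282*(-42)) + 276687 = (-29831 - 11844) + 276687 = -41675 + 276687 = 235012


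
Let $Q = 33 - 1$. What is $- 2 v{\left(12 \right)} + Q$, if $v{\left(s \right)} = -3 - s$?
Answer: $62$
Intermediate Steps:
$Q = 32$ ($Q = 33 - 1 = 32$)
$- 2 v{\left(12 \right)} + Q = - 2 \left(-3 - 12\right) + 32 = \left(-2\right) \left(-15\right) + 32 = 30 + 32 = 62$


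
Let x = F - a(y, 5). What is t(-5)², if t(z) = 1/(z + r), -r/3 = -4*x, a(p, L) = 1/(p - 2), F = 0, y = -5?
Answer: 49/529 ≈ 0.092628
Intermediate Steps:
a(p, L) = 1/(-2 + p)
x = ⅐ (x = 0 - 1/(-2 - 5) = 0 - 1/(-7) = 0 - 1*(-⅐) = 0 + ⅐ = ⅐ ≈ 0.14286)
r = 12/7 (r = -(-12)/7 = -3*(-4/7) = 12/7 ≈ 1.7143)
t(z) = 1/(12/7 + z) (t(z) = 1/(z + 12/7) = 1/(12/7 + z))
t(-5)² = (7/(12 + 7*(-5)))² = (7/(12 - 35))² = (7/(-23))² = (7*(-1/23))² = (-7/23)² = 49/529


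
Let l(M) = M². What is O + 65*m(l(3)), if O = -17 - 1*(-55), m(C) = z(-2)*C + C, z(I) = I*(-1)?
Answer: 1793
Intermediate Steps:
z(I) = -I
m(C) = 3*C (m(C) = (-1*(-2))*C + C = 2*C + C = 3*C)
O = 38 (O = -17 + 55 = 38)
O + 65*m(l(3)) = 38 + 65*(3*3²) = 38 + 65*(3*9) = 38 + 65*27 = 38 + 1755 = 1793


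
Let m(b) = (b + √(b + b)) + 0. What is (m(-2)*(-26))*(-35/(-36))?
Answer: 455/9 - 455*I/9 ≈ 50.556 - 50.556*I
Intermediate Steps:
m(b) = b + √2*√b (m(b) = (b + √(2*b)) + 0 = (b + √2*√b) + 0 = b + √2*√b)
(m(-2)*(-26))*(-35/(-36)) = ((-2 + √2*√(-2))*(-26))*(-35/(-36)) = ((-2 + √2*(I*√2))*(-26))*(-35*(-1/36)) = ((-2 + 2*I)*(-26))*(35/36) = (52 - 52*I)*(35/36) = 455/9 - 455*I/9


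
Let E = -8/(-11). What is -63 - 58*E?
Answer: -1157/11 ≈ -105.18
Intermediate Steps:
E = 8/11 (E = -8*(-1/11) = 8/11 ≈ 0.72727)
-63 - 58*E = -63 - 58*8/11 = -63 - 464/11 = -1157/11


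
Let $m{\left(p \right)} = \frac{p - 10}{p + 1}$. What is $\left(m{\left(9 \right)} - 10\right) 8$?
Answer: $- \frac{404}{5} \approx -80.8$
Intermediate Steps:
$m{\left(p \right)} = \frac{-10 + p}{1 + p}$
$\left(m{\left(9 \right)} - 10\right) 8 = \left(\frac{-10 + 9}{1 + 9} - 10\right) 8 = \left(\frac{1}{10} \left(-1\right) - 10\right) 8 = \left(- \frac{1}{10} - 10\right) 8 = \left(- \frac{101}{10}\right) 8 = - \frac{404}{5}$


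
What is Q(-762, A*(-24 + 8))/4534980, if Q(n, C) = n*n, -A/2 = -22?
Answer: 48387/377915 ≈ 0.12804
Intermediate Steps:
A = 44 (A = -2*(-22) = 44)
Q(n, C) = n²
Q(-762, A*(-24 + 8))/4534980 = (-762)²/4534980 = 580644*(1/4534980) = 48387/377915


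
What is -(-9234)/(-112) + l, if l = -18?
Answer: -5625/56 ≈ -100.45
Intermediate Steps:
-(-9234)/(-112) + l = -(-9234)/(-112) - 18 = -(-9234)*(-1)/112 - 18 = -81*57/56 - 18 = -4617/56 - 18 = -5625/56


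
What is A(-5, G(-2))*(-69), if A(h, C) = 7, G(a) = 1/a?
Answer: -483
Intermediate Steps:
G(a) = 1/a
A(-5, G(-2))*(-69) = 7*(-69) = -483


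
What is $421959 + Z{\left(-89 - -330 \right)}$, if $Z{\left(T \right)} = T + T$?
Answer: $422441$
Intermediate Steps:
$Z{\left(T \right)} = 2 T$
$421959 + Z{\left(-89 - -330 \right)} = 421959 + 2 \left(-89 - -330\right) = 421959 + 2 \left(-89 + 330\right) = 421959 + 2 \cdot 241 = 421959 + 482 = 422441$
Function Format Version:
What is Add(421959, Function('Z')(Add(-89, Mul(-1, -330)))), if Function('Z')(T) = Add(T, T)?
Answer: 422441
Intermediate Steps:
Function('Z')(T) = Mul(2, T)
Add(421959, Function('Z')(Add(-89, Mul(-1, -330)))) = Add(421959, Mul(2, Add(-89, Mul(-1, -330)))) = Add(421959, Mul(2, Add(-89, 330))) = Add(421959, Mul(2, 241)) = Add(421959, 482) = 422441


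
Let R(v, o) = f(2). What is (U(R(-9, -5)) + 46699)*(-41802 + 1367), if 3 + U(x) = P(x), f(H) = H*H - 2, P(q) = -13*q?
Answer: -1887101450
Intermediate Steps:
f(H) = -2 + H² (f(H) = H² - 2 = -2 + H²)
R(v, o) = 2 (R(v, o) = -2 + 2² = -2 + 4 = 2)
U(x) = -3 - 13*x
(U(R(-9, -5)) + 46699)*(-41802 + 1367) = ((-3 - 13*2) + 46699)*(-41802 + 1367) = ((-3 - 26) + 46699)*(-40435) = (-29 + 46699)*(-40435) = 46670*(-40435) = -1887101450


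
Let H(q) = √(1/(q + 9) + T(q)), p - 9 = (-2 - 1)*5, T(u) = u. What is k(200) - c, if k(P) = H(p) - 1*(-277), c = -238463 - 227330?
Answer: 466070 + I*√51/3 ≈ 4.6607e+5 + 2.3805*I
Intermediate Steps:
p = -6 (p = 9 + (-2 - 1)*5 = 9 - 3*5 = 9 - 15 = -6)
c = -465793
H(q) = √(q + 1/(9 + q)) (H(q) = √(1/(q + 9) + q) = √(1/(9 + q) + q) = √(q + 1/(9 + q)))
k(P) = 277 + I*√51/3 (k(P) = √((1 - 6*(9 - 6))/(9 - 6)) - 1*(-277) = √((1 - 6*3)/3) + 277 = √((1 - 18)/3) + 277 = √((⅓)*(-17)) + 277 = √(-17/3) + 277 = I*√51/3 + 277 = 277 + I*√51/3)
k(200) - c = (277 + I*√51/3) - 1*(-465793) = (277 + I*√51/3) + 465793 = 466070 + I*√51/3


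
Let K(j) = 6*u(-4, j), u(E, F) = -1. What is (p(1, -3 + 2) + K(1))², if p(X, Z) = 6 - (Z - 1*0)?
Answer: 1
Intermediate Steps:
p(X, Z) = 6 - Z (p(X, Z) = 6 - (Z + 0) = 6 - Z)
K(j) = -6 (K(j) = 6*(-1) = -6)
(p(1, -3 + 2) + K(1))² = ((6 - (-3 + 2)) - 6)² = ((6 - 1*(-1)) - 6)² = ((6 + 1) - 6)² = (7 - 6)² = 1² = 1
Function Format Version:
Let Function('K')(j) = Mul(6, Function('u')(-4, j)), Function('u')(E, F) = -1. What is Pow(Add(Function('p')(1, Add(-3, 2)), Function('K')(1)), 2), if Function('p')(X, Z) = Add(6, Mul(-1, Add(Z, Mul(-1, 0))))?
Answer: 1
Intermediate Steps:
Function('p')(X, Z) = Add(6, Mul(-1, Z)) (Function('p')(X, Z) = Add(6, Mul(-1, Add(Z, 0))) = Add(6, Mul(-1, Z)))
Function('K')(j) = -6 (Function('K')(j) = Mul(6, -1) = -6)
Pow(Add(Function('p')(1, Add(-3, 2)), Function('K')(1)), 2) = Pow(Add(Add(6, Mul(-1, Add(-3, 2))), -6), 2) = Pow(Add(Add(6, Mul(-1, -1)), -6), 2) = Pow(Add(Add(6, 1), -6), 2) = Pow(Add(7, -6), 2) = Pow(1, 2) = 1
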